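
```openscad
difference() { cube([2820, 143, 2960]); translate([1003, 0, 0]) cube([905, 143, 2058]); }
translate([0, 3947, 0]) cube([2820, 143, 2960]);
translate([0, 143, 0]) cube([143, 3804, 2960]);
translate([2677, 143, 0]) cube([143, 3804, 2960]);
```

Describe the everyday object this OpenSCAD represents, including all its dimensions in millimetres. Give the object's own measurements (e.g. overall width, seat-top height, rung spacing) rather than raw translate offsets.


A single room: four walls, each 2960 mm tall and 143 mm thick, enclosing an outside footprint 2820×4090 mm (x × y), no floor or roof. The front and back walls (−y and +y sides) run the full x-width; the side walls fit between their inner faces. A door opening 905 mm wide and 2058 mm tall is cut through the front wall from the floor up, its −x edge 1003 mm from the wall's −x end.


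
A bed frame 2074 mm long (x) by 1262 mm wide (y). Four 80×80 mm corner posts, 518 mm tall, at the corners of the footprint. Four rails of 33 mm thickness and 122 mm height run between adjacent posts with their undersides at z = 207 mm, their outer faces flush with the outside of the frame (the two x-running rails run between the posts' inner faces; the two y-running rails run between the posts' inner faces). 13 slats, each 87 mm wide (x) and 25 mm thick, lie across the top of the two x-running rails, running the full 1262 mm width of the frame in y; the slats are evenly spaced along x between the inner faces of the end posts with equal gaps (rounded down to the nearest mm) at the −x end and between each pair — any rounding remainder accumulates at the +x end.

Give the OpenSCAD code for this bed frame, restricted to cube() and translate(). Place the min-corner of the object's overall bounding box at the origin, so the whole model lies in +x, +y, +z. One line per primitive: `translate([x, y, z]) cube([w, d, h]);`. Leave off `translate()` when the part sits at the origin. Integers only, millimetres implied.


// slat z = rail_z + rail_h = 207 + 122 = 329
// slat gap = ⌊(1914 − 13·87) / 14⌋ = 55
cube([80, 80, 518]);
translate([0, 1182, 0]) cube([80, 80, 518]);
translate([1994, 0, 0]) cube([80, 80, 518]);
translate([1994, 1182, 0]) cube([80, 80, 518]);
translate([80, 0, 207]) cube([1914, 33, 122]);
translate([80, 1229, 207]) cube([1914, 33, 122]);
translate([0, 80, 207]) cube([33, 1102, 122]);
translate([2041, 80, 207]) cube([33, 1102, 122]);
translate([135, 0, 329]) cube([87, 1262, 25]);
translate([277, 0, 329]) cube([87, 1262, 25]);
translate([419, 0, 329]) cube([87, 1262, 25]);
translate([561, 0, 329]) cube([87, 1262, 25]);
translate([703, 0, 329]) cube([87, 1262, 25]);
translate([845, 0, 329]) cube([87, 1262, 25]);
translate([987, 0, 329]) cube([87, 1262, 25]);
translate([1129, 0, 329]) cube([87, 1262, 25]);
translate([1271, 0, 329]) cube([87, 1262, 25]);
translate([1413, 0, 329]) cube([87, 1262, 25]);
translate([1555, 0, 329]) cube([87, 1262, 25]);
translate([1697, 0, 329]) cube([87, 1262, 25]);
translate([1839, 0, 329]) cube([87, 1262, 25]);


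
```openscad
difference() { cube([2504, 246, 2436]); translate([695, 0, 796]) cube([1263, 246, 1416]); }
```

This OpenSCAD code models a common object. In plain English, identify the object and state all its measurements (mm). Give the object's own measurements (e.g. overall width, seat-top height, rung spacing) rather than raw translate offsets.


A wall 2504 mm long (x), 246 mm thick (y), 2436 mm tall, with a rectangular window opening cut through it. The opening is 1263 mm wide and 1416 mm tall; its sill is at z = 796 mm and its near (−x) edge is 695 mm from the wall's −x end. The opening passes through the full wall thickness.


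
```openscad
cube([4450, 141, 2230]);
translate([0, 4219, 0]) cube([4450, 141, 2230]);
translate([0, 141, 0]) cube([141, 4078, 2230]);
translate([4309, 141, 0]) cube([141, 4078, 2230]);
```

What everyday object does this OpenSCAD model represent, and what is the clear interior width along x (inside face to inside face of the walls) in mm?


A house (or room) frame. The interior width is 4168 mm.

Four 2230 mm walls enclosing a rectangle with no floor or roof — a room or house frame. Outside width is 4450 mm and wall thickness is 141 mm, so the interior width is 4450 − 2 × 141 = 4168 mm.


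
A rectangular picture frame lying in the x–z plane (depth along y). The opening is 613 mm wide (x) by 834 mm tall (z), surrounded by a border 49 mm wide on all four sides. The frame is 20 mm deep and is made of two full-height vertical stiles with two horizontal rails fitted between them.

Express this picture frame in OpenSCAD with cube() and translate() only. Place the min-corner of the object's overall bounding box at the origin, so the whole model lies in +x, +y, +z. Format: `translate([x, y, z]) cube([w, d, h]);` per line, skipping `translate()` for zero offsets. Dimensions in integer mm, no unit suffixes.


cube([49, 20, 932]);
translate([662, 0, 0]) cube([49, 20, 932]);
translate([49, 0, 0]) cube([613, 20, 49]);
translate([49, 0, 883]) cube([613, 20, 49]);


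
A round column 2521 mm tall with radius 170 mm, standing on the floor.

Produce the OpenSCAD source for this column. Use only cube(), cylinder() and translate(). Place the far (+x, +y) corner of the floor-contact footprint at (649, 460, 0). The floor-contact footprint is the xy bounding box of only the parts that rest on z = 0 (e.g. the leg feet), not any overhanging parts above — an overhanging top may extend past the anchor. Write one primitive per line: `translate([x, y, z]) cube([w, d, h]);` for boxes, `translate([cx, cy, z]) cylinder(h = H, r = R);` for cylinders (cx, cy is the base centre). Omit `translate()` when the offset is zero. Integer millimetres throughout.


translate([479, 290, 0]) cylinder(h = 2521, r = 170);


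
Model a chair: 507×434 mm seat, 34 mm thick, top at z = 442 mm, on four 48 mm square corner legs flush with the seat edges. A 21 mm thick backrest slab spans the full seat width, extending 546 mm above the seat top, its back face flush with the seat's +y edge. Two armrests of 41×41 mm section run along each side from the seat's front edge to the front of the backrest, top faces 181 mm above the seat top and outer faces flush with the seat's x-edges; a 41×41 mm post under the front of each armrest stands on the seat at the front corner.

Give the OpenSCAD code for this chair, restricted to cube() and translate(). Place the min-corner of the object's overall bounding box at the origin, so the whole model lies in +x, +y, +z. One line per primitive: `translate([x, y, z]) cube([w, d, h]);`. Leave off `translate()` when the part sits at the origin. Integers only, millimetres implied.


translate([0, 0, 408]) cube([507, 434, 34]);
cube([48, 48, 408]);
translate([459, 0, 0]) cube([48, 48, 408]);
translate([0, 386, 0]) cube([48, 48, 408]);
translate([459, 386, 0]) cube([48, 48, 408]);
translate([0, 413, 442]) cube([507, 21, 546]);
translate([0, 0, 582]) cube([41, 413, 41]);
translate([466, 0, 582]) cube([41, 413, 41]);
translate([0, 0, 442]) cube([41, 41, 140]);
translate([466, 0, 442]) cube([41, 41, 140]);


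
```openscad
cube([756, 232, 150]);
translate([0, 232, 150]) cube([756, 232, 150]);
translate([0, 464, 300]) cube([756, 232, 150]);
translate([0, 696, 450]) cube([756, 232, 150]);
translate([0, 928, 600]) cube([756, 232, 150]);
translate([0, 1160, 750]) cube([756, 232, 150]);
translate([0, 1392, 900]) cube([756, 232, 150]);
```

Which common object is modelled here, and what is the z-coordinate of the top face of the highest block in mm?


A staircase. The total rise is 1050 mm.

7 identical blocks, each offset up and back from the previous — a staircase. Each step is 150 mm tall and there are 7 of them, so the total rise is 7 × 150 = 1050 mm.


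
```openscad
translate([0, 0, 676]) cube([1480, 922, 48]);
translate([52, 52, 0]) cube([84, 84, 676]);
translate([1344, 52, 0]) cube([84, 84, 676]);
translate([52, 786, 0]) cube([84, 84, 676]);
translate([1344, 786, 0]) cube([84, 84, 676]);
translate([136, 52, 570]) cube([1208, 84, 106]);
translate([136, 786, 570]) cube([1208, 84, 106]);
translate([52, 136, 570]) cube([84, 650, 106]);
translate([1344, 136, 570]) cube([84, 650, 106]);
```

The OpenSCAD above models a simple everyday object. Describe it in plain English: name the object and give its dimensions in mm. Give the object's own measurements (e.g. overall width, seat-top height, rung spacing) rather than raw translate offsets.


A rectangular dining table. The top is 1480×922×48 mm with its upper surface at z = 724 mm. It stands on four 84×84 mm square legs, each inset 52 mm from the nearest pair of top edges, running from the floor to the underside of the top. Four apron rails, 84 mm thick and 106 mm tall, run between adjacent legs with their top edges flush with the underside of the top and their outer faces flush with the legs' outer faces.


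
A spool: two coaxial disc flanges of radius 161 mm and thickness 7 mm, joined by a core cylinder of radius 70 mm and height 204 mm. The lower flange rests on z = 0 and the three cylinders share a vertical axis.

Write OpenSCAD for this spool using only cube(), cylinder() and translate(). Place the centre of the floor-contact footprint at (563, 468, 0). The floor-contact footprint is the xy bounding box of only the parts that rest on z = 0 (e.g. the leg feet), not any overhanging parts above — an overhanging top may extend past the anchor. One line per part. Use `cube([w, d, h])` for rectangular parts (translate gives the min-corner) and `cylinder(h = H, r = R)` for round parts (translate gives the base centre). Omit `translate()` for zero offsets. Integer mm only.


translate([563, 468, 0]) cylinder(h = 7, r = 161);
translate([563, 468, 7]) cylinder(h = 204, r = 70);
translate([563, 468, 211]) cylinder(h = 7, r = 161);


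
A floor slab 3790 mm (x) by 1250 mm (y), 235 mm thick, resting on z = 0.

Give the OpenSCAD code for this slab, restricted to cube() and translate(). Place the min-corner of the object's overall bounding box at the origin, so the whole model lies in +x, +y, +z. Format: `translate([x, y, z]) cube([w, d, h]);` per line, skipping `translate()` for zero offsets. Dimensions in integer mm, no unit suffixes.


cube([3790, 1250, 235]);


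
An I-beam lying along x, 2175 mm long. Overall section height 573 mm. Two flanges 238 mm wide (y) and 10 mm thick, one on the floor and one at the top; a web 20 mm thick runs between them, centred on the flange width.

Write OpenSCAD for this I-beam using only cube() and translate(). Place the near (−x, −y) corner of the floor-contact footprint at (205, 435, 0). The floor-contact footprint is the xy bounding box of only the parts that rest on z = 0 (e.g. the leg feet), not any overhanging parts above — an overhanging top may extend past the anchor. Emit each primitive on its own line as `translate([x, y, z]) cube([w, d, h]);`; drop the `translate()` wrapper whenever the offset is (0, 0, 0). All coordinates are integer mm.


translate([205, 435, 0]) cube([2175, 238, 10]);
translate([205, 544, 10]) cube([2175, 20, 553]);
translate([205, 435, 563]) cube([2175, 238, 10]);


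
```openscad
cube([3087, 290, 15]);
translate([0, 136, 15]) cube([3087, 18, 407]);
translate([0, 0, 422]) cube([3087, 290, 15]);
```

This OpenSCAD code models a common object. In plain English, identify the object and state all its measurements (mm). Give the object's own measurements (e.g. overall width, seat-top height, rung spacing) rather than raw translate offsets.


An I-beam lying along x, 3087 mm long. Overall section height 437 mm. Two flanges 290 mm wide (y) and 15 mm thick, one on the floor and one at the top; a web 18 mm thick runs between them, centred on the flange width.


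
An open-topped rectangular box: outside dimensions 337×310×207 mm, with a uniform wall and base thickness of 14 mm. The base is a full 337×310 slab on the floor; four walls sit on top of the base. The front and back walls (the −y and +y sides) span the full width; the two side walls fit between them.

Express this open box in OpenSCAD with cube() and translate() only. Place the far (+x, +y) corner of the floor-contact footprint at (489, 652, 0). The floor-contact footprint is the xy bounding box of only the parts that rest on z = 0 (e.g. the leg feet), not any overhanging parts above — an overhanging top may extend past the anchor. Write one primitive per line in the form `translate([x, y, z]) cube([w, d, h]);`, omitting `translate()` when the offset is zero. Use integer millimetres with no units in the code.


translate([152, 342, 0]) cube([337, 310, 14]);
translate([152, 342, 14]) cube([337, 14, 193]);
translate([152, 638, 14]) cube([337, 14, 193]);
translate([152, 356, 14]) cube([14, 282, 193]);
translate([475, 356, 14]) cube([14, 282, 193]);


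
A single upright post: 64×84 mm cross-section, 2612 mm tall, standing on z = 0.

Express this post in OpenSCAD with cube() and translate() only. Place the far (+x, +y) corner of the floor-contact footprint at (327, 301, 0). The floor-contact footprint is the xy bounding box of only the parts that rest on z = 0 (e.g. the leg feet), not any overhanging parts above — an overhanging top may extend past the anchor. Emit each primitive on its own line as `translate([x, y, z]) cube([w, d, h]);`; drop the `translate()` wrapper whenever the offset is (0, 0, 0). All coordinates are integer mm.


translate([263, 217, 0]) cube([64, 84, 2612]);


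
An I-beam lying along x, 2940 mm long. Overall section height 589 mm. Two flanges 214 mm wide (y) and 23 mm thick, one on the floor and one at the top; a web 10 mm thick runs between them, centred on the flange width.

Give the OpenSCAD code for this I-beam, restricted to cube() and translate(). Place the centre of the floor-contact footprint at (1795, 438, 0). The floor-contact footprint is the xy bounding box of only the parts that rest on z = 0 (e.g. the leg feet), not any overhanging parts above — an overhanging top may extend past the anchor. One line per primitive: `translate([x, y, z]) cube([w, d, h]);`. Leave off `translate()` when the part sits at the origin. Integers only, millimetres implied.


translate([325, 331, 0]) cube([2940, 214, 23]);
translate([325, 433, 23]) cube([2940, 10, 543]);
translate([325, 331, 566]) cube([2940, 214, 23]);


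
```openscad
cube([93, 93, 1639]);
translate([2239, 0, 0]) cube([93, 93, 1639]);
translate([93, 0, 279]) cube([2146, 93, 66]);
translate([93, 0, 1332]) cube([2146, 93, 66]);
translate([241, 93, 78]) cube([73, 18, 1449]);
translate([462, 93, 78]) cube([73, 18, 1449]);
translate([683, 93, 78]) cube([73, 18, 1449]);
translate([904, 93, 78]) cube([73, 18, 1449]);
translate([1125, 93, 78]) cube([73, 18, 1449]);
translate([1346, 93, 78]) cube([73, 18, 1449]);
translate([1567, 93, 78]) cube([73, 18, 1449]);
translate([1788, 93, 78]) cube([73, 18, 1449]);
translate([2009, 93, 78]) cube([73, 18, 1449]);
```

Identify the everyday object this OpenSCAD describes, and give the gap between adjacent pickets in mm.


A fence section. The picket gap is 148 mm.

Two posts, two rails, 9 pickets — a fence section. Span 2146 mm holds 9 pickets of 73 mm with 10 equal gaps: ⌊(2146 − 9·73) / 10⌋ = 148 mm.


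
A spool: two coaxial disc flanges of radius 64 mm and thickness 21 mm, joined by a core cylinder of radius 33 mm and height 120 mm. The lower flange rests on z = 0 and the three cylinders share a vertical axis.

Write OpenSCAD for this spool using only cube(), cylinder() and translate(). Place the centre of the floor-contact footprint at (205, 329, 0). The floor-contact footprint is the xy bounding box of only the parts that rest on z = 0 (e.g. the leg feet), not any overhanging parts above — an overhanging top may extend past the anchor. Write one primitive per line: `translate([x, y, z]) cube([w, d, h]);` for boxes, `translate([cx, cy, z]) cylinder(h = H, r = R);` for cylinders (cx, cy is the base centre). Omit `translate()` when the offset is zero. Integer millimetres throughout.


translate([205, 329, 0]) cylinder(h = 21, r = 64);
translate([205, 329, 21]) cylinder(h = 120, r = 33);
translate([205, 329, 141]) cylinder(h = 21, r = 64);


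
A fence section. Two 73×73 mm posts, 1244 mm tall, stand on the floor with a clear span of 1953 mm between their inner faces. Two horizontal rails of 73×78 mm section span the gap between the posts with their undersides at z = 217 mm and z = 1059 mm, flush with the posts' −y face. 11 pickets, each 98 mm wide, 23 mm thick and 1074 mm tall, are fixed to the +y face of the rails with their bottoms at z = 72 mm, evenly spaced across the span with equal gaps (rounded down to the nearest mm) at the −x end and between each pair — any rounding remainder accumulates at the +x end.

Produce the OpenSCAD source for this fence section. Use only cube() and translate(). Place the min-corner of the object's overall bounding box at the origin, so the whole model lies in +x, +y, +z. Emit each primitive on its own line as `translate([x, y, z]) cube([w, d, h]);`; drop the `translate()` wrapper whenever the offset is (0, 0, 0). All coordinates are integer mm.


cube([73, 73, 1244]);
translate([2026, 0, 0]) cube([73, 73, 1244]);
translate([73, 0, 217]) cube([1953, 73, 78]);
translate([73, 0, 1059]) cube([1953, 73, 78]);
translate([145, 73, 72]) cube([98, 23, 1074]);
translate([315, 73, 72]) cube([98, 23, 1074]);
translate([485, 73, 72]) cube([98, 23, 1074]);
translate([655, 73, 72]) cube([98, 23, 1074]);
translate([825, 73, 72]) cube([98, 23, 1074]);
translate([995, 73, 72]) cube([98, 23, 1074]);
translate([1165, 73, 72]) cube([98, 23, 1074]);
translate([1335, 73, 72]) cube([98, 23, 1074]);
translate([1505, 73, 72]) cube([98, 23, 1074]);
translate([1675, 73, 72]) cube([98, 23, 1074]);
translate([1845, 73, 72]) cube([98, 23, 1074]);


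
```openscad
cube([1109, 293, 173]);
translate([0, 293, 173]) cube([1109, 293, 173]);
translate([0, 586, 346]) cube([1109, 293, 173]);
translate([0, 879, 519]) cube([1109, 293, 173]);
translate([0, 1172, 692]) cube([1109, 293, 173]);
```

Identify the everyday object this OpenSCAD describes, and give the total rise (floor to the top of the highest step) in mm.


A staircase. The total rise is 865 mm.

5 identical blocks, each offset up and back from the previous — a staircase. Each step is 173 mm tall and there are 5 of them, so the total rise is 5 × 173 = 865 mm.


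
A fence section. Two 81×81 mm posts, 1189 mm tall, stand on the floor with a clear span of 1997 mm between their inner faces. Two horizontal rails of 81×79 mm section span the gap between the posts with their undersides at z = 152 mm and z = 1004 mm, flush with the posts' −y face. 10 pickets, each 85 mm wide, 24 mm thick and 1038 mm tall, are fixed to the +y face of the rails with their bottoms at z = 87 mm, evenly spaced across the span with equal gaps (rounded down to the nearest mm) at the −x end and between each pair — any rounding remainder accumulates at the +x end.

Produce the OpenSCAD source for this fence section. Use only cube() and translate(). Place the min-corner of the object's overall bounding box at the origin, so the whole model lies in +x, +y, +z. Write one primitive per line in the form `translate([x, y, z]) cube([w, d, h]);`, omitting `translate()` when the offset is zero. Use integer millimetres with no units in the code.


cube([81, 81, 1189]);
translate([2078, 0, 0]) cube([81, 81, 1189]);
translate([81, 0, 152]) cube([1997, 81, 79]);
translate([81, 0, 1004]) cube([1997, 81, 79]);
translate([185, 81, 87]) cube([85, 24, 1038]);
translate([374, 81, 87]) cube([85, 24, 1038]);
translate([563, 81, 87]) cube([85, 24, 1038]);
translate([752, 81, 87]) cube([85, 24, 1038]);
translate([941, 81, 87]) cube([85, 24, 1038]);
translate([1130, 81, 87]) cube([85, 24, 1038]);
translate([1319, 81, 87]) cube([85, 24, 1038]);
translate([1508, 81, 87]) cube([85, 24, 1038]);
translate([1697, 81, 87]) cube([85, 24, 1038]);
translate([1886, 81, 87]) cube([85, 24, 1038]);


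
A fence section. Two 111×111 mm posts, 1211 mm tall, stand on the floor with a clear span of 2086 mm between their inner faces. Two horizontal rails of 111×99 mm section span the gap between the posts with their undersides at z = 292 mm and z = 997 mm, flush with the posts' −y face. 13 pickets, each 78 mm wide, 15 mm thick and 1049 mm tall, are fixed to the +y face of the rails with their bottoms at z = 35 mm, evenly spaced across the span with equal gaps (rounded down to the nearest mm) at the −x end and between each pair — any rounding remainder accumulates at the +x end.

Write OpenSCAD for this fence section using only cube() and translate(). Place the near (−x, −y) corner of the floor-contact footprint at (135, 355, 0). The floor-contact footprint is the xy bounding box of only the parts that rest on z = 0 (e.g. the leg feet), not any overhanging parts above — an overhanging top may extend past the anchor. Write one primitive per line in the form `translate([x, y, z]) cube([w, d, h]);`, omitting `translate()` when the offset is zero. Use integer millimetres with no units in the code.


translate([135, 355, 0]) cube([111, 111, 1211]);
translate([2332, 355, 0]) cube([111, 111, 1211]);
translate([246, 355, 292]) cube([2086, 111, 99]);
translate([246, 355, 997]) cube([2086, 111, 99]);
translate([322, 466, 35]) cube([78, 15, 1049]);
translate([476, 466, 35]) cube([78, 15, 1049]);
translate([630, 466, 35]) cube([78, 15, 1049]);
translate([784, 466, 35]) cube([78, 15, 1049]);
translate([938, 466, 35]) cube([78, 15, 1049]);
translate([1092, 466, 35]) cube([78, 15, 1049]);
translate([1246, 466, 35]) cube([78, 15, 1049]);
translate([1400, 466, 35]) cube([78, 15, 1049]);
translate([1554, 466, 35]) cube([78, 15, 1049]);
translate([1708, 466, 35]) cube([78, 15, 1049]);
translate([1862, 466, 35]) cube([78, 15, 1049]);
translate([2016, 466, 35]) cube([78, 15, 1049]);
translate([2170, 466, 35]) cube([78, 15, 1049]);


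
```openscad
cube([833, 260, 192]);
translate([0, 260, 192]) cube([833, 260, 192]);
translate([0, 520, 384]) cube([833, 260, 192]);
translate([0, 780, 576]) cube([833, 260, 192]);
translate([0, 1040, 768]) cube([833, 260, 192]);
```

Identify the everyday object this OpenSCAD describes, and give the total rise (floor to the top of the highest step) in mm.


A staircase. The total rise is 960 mm.

5 identical blocks, each offset up and back from the previous — a staircase. Each step is 192 mm tall and there are 5 of them, so the total rise is 5 × 192 = 960 mm.


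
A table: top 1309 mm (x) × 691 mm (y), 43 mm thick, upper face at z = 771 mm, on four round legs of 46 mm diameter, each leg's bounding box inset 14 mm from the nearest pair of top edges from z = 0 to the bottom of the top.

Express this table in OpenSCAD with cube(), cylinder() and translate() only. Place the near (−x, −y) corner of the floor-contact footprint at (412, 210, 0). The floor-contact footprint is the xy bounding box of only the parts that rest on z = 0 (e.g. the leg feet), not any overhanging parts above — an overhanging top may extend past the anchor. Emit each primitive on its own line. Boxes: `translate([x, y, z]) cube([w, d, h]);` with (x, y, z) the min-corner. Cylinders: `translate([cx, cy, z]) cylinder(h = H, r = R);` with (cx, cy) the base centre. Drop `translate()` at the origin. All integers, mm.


translate([398, 196, 728]) cube([1309, 691, 43]);
translate([435, 233, 0]) cylinder(h = 728, r = 23);
translate([1670, 233, 0]) cylinder(h = 728, r = 23);
translate([435, 850, 0]) cylinder(h = 728, r = 23);
translate([1670, 850, 0]) cylinder(h = 728, r = 23);


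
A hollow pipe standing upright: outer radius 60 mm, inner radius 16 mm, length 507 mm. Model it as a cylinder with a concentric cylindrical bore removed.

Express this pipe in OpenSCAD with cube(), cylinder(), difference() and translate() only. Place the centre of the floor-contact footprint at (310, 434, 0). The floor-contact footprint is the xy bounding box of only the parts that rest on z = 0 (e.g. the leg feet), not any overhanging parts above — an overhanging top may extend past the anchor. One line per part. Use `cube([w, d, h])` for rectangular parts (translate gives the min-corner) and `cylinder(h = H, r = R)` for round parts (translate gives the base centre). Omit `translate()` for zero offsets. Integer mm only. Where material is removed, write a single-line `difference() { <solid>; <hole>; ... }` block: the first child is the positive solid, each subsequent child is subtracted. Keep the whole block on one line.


difference() { translate([310, 434, 0]) cylinder(h = 507, r = 60); translate([310, 434, 0]) cylinder(h = 507, r = 16); }


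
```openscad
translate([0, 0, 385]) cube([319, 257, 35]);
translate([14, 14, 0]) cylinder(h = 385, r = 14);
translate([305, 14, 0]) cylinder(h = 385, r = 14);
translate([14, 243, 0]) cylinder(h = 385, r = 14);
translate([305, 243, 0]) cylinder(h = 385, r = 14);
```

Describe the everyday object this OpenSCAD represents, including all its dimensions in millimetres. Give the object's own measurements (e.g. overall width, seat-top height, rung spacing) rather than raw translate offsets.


A four-legged stool. The seat is a 319×257×35 mm slab whose top surface is at z = 420 mm; four round legs, each 28 mm in diameter, run from the floor (z = 0) to the underside of the seat, each leg's axis is inset half a diameter from the nearest pair of seat edges (so the leg's bounding box is flush with the corner).


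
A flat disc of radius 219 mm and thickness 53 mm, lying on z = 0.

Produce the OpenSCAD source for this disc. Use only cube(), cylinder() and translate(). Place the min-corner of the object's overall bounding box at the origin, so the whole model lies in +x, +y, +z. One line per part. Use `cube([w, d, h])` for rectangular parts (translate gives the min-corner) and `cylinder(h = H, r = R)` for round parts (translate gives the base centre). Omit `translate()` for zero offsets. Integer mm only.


translate([219, 219, 0]) cylinder(h = 53, r = 219);


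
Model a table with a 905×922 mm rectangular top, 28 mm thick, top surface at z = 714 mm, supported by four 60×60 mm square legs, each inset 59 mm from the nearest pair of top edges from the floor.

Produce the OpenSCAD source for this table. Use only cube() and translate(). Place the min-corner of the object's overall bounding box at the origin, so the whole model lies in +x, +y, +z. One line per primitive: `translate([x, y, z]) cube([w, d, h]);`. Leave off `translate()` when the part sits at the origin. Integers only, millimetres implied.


translate([0, 0, 686]) cube([905, 922, 28]);
translate([59, 59, 0]) cube([60, 60, 686]);
translate([786, 59, 0]) cube([60, 60, 686]);
translate([59, 803, 0]) cube([60, 60, 686]);
translate([786, 803, 0]) cube([60, 60, 686]);


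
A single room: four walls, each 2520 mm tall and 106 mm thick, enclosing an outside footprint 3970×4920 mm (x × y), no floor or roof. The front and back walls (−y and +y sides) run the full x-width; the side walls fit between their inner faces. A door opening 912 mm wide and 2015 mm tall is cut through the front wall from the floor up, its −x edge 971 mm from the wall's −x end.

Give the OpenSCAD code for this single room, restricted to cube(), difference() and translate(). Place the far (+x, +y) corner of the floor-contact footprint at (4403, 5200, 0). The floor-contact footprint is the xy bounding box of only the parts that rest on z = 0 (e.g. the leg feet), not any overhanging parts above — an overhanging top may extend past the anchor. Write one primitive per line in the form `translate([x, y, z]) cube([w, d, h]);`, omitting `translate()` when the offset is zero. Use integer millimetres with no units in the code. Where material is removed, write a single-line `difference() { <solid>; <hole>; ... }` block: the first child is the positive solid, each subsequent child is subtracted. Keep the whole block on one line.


difference() { translate([433, 280, 0]) cube([3970, 106, 2520]); translate([1404, 280, 0]) cube([912, 106, 2015]); }
translate([433, 5094, 0]) cube([3970, 106, 2520]);
translate([433, 386, 0]) cube([106, 4708, 2520]);
translate([4297, 386, 0]) cube([106, 4708, 2520]);


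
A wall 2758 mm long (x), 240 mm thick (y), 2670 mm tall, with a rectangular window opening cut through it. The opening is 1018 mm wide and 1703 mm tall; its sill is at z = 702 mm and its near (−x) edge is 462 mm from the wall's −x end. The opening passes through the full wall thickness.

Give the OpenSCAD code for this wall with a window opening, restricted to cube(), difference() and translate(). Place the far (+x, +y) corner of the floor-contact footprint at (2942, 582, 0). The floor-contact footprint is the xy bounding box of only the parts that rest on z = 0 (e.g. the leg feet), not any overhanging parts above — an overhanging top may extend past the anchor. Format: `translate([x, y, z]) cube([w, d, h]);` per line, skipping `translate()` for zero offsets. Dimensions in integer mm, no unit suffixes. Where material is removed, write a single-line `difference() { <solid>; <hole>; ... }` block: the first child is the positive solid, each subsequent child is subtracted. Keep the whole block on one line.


difference() { translate([184, 342, 0]) cube([2758, 240, 2670]); translate([646, 342, 702]) cube([1018, 240, 1703]); }


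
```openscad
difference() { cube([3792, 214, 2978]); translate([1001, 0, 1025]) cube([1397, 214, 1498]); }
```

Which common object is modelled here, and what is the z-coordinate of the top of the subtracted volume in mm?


A wall with a window opening. The window head height is 2523 mm.

A wall with a rectangular opening subtracted — a window. Sill at z = 1025, opening 1498 mm tall, so the head is at 1025 + 1498 = 2523 mm.


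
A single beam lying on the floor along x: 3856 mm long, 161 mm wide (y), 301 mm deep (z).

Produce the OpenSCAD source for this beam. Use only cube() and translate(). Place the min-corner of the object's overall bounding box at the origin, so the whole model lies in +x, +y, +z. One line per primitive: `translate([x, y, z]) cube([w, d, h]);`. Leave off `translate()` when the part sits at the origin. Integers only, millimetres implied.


cube([3856, 161, 301]);


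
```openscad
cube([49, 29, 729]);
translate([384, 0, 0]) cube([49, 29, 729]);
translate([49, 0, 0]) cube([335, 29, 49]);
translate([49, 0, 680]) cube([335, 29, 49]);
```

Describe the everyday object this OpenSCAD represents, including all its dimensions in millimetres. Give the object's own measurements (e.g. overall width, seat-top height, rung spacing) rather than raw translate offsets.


A rectangular picture frame lying in the x–z plane (depth along y). The opening is 335 mm wide (x) by 631 mm tall (z), surrounded by a border 49 mm wide on all four sides. The frame is 29 mm deep and is made of two full-height vertical stiles with two horizontal rails fitted between them.


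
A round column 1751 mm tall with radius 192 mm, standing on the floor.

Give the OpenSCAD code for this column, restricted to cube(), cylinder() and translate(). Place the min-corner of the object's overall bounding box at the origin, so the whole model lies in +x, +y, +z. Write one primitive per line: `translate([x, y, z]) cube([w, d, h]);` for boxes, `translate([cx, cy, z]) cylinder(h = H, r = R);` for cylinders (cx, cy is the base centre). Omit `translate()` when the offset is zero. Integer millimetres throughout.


translate([192, 192, 0]) cylinder(h = 1751, r = 192);


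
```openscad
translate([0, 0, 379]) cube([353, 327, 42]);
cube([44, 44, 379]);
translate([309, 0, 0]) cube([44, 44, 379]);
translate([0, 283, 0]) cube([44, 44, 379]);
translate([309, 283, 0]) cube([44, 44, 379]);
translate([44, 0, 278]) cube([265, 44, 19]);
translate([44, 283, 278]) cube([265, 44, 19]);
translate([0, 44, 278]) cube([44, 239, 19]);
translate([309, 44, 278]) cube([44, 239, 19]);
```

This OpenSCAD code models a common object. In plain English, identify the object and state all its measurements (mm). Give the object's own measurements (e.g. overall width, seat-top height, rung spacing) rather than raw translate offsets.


A four-legged stool. The seat is a 353×327×42 mm slab whose top surface is at z = 421 mm; four square legs, each 44×44 mm in cross-section, run from the floor (z = 0) to the underside of the seat, each flush with a corner of the seat. Four stretchers, 44 mm wide and 19 mm tall, connect adjacent legs with their undersides at z = 278 mm, each running between the inner faces of the legs it joins and aligned with the legs' outer faces on the other axis.


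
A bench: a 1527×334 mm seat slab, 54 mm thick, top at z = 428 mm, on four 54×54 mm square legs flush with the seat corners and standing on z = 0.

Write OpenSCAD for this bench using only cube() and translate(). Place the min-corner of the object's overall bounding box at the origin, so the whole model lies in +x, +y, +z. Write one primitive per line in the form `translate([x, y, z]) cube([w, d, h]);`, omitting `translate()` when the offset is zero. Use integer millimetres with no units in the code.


translate([0, 0, 374]) cube([1527, 334, 54]);
cube([54, 54, 374]);
translate([0, 280, 0]) cube([54, 54, 374]);
translate([1473, 0, 0]) cube([54, 54, 374]);
translate([1473, 280, 0]) cube([54, 54, 374]);


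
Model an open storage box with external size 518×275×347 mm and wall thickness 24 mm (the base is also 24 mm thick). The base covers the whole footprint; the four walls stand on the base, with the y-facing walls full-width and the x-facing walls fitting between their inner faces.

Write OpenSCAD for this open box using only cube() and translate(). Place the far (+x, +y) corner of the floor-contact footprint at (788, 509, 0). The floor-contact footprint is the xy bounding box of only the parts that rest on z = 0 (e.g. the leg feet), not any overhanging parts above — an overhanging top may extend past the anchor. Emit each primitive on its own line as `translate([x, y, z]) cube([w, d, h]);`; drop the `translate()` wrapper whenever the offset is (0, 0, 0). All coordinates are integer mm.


translate([270, 234, 0]) cube([518, 275, 24]);
translate([270, 234, 24]) cube([518, 24, 323]);
translate([270, 485, 24]) cube([518, 24, 323]);
translate([270, 258, 24]) cube([24, 227, 323]);
translate([764, 258, 24]) cube([24, 227, 323]);


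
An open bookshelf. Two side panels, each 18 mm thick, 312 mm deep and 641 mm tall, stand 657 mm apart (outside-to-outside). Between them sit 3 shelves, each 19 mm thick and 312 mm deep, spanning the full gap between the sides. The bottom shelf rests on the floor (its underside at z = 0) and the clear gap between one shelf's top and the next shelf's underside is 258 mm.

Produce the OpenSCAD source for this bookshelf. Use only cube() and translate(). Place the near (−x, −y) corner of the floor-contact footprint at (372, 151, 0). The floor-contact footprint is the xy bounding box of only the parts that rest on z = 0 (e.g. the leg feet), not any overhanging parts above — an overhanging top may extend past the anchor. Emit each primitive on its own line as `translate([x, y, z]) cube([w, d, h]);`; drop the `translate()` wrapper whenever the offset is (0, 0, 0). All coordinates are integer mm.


translate([372, 151, 0]) cube([18, 312, 641]);
translate([1011, 151, 0]) cube([18, 312, 641]);
translate([390, 151, 0]) cube([621, 312, 19]);
translate([390, 151, 277]) cube([621, 312, 19]);
translate([390, 151, 554]) cube([621, 312, 19]);


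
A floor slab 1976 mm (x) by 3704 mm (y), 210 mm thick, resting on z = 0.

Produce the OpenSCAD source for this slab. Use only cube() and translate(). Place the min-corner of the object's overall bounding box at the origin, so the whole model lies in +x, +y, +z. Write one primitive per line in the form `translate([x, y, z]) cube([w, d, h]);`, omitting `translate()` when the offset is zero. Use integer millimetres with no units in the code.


cube([1976, 3704, 210]);


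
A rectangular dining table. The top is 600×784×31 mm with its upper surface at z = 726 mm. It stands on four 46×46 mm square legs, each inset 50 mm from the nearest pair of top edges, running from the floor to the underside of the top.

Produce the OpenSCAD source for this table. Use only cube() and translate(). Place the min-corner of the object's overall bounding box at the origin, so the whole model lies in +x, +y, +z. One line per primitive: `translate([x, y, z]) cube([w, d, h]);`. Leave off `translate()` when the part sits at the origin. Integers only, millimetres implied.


// leg_h = 726 - 31 = 695
translate([0, 0, 695]) cube([600, 784, 31]);
translate([50, 50, 0]) cube([46, 46, 695]);
translate([504, 50, 0]) cube([46, 46, 695]);
translate([50, 688, 0]) cube([46, 46, 695]);
translate([504, 688, 0]) cube([46, 46, 695]);


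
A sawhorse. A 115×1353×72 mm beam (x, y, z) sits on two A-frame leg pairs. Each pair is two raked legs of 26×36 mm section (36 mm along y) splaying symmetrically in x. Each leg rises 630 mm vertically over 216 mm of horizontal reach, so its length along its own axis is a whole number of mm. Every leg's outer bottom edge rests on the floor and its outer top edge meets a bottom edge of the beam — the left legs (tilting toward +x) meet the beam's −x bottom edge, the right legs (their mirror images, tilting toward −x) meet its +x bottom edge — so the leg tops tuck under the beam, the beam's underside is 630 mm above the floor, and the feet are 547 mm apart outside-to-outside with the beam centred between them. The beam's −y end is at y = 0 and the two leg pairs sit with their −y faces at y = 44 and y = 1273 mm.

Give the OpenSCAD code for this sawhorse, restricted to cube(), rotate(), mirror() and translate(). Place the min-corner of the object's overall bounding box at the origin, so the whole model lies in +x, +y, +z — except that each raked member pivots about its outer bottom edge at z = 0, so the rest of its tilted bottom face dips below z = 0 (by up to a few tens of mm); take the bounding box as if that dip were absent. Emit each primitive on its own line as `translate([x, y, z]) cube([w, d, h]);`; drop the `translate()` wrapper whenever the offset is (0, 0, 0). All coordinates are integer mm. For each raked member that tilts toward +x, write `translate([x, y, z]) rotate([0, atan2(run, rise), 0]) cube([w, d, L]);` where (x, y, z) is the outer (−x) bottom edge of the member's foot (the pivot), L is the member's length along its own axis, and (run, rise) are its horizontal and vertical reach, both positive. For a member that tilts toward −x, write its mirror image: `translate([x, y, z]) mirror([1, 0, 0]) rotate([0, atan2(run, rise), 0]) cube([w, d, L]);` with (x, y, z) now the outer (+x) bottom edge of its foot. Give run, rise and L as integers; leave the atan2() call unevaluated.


translate([216, 0, 630]) cube([115, 1353, 72]);
translate([0, 44, 0]) rotate([0, atan2(216, 630), 0]) cube([26, 36, 666]);
translate([547, 44, 0]) mirror([1, 0, 0]) rotate([0, atan2(216, 630), 0]) cube([26, 36, 666]);
translate([0, 1273, 0]) rotate([0, atan2(216, 630), 0]) cube([26, 36, 666]);
translate([547, 1273, 0]) mirror([1, 0, 0]) rotate([0, atan2(216, 630), 0]) cube([26, 36, 666]);


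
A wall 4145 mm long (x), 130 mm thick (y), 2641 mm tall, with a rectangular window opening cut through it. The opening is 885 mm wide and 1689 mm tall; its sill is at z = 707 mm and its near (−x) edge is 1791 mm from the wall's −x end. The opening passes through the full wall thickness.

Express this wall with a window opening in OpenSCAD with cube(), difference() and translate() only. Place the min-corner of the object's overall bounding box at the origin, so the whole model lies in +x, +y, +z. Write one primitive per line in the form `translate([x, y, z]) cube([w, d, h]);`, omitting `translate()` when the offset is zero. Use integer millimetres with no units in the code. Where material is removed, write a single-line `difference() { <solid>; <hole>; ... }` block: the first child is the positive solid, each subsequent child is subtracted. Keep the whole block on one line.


difference() { cube([4145, 130, 2641]); translate([1791, 0, 707]) cube([885, 130, 1689]); }
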